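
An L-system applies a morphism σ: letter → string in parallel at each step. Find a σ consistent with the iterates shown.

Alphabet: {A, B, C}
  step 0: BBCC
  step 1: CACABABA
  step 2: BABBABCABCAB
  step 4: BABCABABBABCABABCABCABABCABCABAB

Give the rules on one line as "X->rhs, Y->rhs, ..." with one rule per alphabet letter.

  step 1 ⇒ step 2: CACABABA ⇒ BA·B·BA·B·CA·B·CA·B
    A ↦ B
    B ↦ CA
    C ↦ BA

A->B, B->CA, C->BA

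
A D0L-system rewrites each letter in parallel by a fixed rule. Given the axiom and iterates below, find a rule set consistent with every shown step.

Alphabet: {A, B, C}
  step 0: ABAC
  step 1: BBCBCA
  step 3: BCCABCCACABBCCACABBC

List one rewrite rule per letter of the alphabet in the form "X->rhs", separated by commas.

  step 0 ⇒ step 1: ABAC ⇒ B·BC·B·CA
    A ↦ B
    B ↦ BC
    C ↦ CA

A->B, B->BC, C->CA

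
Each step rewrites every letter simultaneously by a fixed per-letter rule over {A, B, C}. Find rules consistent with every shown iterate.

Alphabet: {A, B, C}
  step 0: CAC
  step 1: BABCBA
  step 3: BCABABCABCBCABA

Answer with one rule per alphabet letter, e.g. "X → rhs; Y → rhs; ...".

A->BC, B->A, C->BA

  step 0 ⇒ step 1: CAC ⇒ BA·BC·BA
    A ↦ BC
    C ↦ BA
    B ↦ A  (constrained at step 1)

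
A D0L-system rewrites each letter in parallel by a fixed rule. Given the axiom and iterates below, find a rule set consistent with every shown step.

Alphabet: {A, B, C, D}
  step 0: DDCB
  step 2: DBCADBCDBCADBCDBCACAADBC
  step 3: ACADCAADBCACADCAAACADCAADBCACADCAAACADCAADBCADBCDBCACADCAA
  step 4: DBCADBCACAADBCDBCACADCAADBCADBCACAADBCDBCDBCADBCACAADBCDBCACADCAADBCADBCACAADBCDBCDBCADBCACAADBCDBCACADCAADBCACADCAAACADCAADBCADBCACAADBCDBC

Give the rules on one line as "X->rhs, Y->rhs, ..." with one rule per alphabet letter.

  step 3 ⇒ step 4: ACADCAADBCACADCAAACADCAADBCACADCAAACADCAADBCADBCDBCACADCAA ⇒ DBC·A·DBC·ACA·A·DBC·DBC·ACA·DCA·A·DBC·A·DBC·ACA·A·DBC·DBC·DBC·A·DBC·ACA·A·DBC·DBC·ACA·DCA·A·DBC·A·DBC·ACA·A·DBC·DBC·DBC·A·DBC·ACA·A·DBC·DBC·ACA·DCA·A·DBC·ACA·DCA·A·ACA·DCA·A·DBC·A·DBC·ACA·A·DBC·DBC
    A ↦ DBC
    B ↦ DCA
    C ↦ A
    D ↦ ACA

A->DBC, B->DCA, C->A, D->ACA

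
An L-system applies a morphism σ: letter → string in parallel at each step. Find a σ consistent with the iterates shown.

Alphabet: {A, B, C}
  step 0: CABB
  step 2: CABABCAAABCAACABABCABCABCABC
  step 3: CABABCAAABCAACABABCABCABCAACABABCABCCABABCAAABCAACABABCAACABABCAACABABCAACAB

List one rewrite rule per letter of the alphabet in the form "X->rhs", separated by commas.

  step 2 ⇒ step 3: CABABCAAABCAACABABCABCABCABC ⇒ CAB·ABC·AA·ABC·AA·CAB·ABC·ABC·ABC·AA·CAB·ABC·ABC·CAB·ABC·AA·ABC·AA·CAB·ABC·AA·CAB·ABC·AA·CAB·ABC·AA·CAB
    A ↦ ABC
    B ↦ AA
    C ↦ CAB

A->ABC, B->AA, C->CAB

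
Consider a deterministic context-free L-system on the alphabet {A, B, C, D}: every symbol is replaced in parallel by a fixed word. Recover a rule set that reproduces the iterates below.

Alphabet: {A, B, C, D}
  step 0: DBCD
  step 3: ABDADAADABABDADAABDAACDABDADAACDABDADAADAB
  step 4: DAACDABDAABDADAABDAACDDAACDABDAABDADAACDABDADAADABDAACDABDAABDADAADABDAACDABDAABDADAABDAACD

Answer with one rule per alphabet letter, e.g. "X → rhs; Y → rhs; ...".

  step 3 ⇒ step 4: ABDADAADABABDADAABDAACDABDADAACDABDADAADAB ⇒ DA·ACD·AB·DA·AB·DA·DA·AB·DA·ACD·DA·ACD·AB·DA·AB·DA·DA·ACD·AB·DA·DA·AD·AB·DA·ACD·AB·DA·AB·DA·DA·AD·AB·DA·ACD·AB·DA·AB·DA·DA·AB·DA·ACD
    A ↦ DA
    B ↦ ACD
    C ↦ AD
    D ↦ AB

A->DA, B->ACD, C->AD, D->AB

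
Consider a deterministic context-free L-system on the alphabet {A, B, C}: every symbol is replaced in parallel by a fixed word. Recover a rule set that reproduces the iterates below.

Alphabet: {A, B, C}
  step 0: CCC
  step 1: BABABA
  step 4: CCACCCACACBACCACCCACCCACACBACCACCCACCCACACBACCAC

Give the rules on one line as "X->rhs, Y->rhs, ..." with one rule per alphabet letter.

  step 0 ⇒ step 1: CCC ⇒ BA·BA·BA
    C ↦ BA
    A ↦ AC  (constrained at step 1)
    B ↦ CC  (constrained at step 1)

A->AC, B->CC, C->BA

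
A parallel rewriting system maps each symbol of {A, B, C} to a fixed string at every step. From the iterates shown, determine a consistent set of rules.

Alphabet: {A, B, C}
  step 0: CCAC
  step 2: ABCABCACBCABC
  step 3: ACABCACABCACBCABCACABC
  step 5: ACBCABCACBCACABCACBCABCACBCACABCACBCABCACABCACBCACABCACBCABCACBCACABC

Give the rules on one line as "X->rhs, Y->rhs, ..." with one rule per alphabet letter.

A->AC, B->A, C->BC

  step 2 ⇒ step 3: ABCABCACBCABC ⇒ AC·A·BC·AC·A·BC·AC·BC·A·BC·AC·A·BC
    A ↦ AC
    B ↦ A
    C ↦ BC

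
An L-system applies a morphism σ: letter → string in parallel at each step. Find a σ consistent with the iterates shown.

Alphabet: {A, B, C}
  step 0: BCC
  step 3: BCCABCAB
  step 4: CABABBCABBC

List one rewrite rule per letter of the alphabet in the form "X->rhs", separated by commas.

  step 3 ⇒ step 4: BCCABCAB ⇒ C·AB·AB·B·C·AB·B·C
    A ↦ B
    B ↦ C
    C ↦ AB

A->B, B->C, C->AB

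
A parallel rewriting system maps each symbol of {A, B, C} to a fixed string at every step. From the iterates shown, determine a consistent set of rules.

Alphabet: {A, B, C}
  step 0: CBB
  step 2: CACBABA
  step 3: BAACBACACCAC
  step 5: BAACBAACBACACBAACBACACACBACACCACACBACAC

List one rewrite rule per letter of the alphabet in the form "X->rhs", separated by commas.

A->AC, B->C, C->BA

  step 2 ⇒ step 3: CACBABA ⇒ BA·AC·BA·C·AC·C·AC
    A ↦ AC
    B ↦ C
    C ↦ BA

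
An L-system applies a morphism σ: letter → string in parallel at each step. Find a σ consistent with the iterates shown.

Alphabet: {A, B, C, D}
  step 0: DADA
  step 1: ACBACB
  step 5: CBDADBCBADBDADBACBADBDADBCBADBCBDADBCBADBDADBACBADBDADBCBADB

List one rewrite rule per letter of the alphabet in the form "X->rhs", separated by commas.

A->CB, B->DB, C->DA, D->A

  step 0 ⇒ step 1: DADA ⇒ A·CB·A·CB
    A ↦ CB
    D ↦ A
    B ↦ DB  (constrained at step 1)
    C ↦ DA  (constrained at step 1)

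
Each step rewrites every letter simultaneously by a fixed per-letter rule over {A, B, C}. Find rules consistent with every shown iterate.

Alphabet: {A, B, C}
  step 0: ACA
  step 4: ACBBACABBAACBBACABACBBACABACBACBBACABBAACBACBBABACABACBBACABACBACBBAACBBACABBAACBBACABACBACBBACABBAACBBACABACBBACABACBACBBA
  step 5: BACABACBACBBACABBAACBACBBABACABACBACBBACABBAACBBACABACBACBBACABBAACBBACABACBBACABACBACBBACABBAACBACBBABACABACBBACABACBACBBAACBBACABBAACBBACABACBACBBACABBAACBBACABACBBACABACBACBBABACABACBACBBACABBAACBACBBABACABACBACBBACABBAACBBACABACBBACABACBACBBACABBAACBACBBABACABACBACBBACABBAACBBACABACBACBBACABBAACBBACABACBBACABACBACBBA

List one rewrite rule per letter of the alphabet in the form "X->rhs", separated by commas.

  step 4 ⇒ step 5: ACBBACABBAACBBACABACBBACABACBACBBACABBAACBACBBABACABACBBACABACBACBBAACBBACABBAACBBACABACBACBBACABBAACBBACABACBBACABACBACBBA ⇒ BA·CAB·ACB·ACB·BA·CAB·BA·ACB·ACB·BA·BA·CAB·ACB·ACB·BA·CAB·BA·ACB·BA·CAB·ACB·ACB·BA·CAB·BA·ACB·BA·CAB·ACB·BA·CAB·ACB·ACB·BA·CAB·BA·ACB·ACB·BA·BA·CAB·ACB·BA·CAB·ACB·ACB·BA·ACB·BA·CAB·BA·ACB·BA·CAB·ACB·ACB·BA·CAB·BA·ACB·BA·CAB·ACB·BA·CAB·ACB·ACB·BA·BA·CAB·ACB·ACB·BA·CAB·BA·ACB·ACB·BA·BA·CAB·ACB·ACB·BA·CAB·BA·ACB·BA·CAB·ACB·BA·CAB·ACB·ACB·BA·CAB·BA·ACB·ACB·BA·BA·CAB·ACB·ACB·BA·CAB·BA·ACB·BA·CAB·ACB·ACB·BA·CAB·BA·ACB·BA·CAB·ACB·BA·CAB·ACB·ACB·BA
    A ↦ BA
    B ↦ ACB
    C ↦ CAB

A->BA, B->ACB, C->CAB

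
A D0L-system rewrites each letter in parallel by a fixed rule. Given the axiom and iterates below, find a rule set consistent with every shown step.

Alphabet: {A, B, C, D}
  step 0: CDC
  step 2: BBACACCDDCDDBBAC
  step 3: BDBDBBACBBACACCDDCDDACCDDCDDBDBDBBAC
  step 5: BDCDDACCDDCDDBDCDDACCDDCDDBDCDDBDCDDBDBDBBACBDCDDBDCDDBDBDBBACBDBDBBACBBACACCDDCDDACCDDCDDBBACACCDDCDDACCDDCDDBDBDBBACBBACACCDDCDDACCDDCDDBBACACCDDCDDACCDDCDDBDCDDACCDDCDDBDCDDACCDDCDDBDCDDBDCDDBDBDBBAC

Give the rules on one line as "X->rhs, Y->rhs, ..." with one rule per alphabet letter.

  step 2 ⇒ step 3: BBACACCDDCDDBBAC ⇒ BD·BD·BB·AC·BB·AC·AC·CDD·CDD·AC·CDD·CDD·BD·BD·BB·AC
    A ↦ BB
    B ↦ BD
    C ↦ AC
    D ↦ CDD

A->BB, B->BD, C->AC, D->CDD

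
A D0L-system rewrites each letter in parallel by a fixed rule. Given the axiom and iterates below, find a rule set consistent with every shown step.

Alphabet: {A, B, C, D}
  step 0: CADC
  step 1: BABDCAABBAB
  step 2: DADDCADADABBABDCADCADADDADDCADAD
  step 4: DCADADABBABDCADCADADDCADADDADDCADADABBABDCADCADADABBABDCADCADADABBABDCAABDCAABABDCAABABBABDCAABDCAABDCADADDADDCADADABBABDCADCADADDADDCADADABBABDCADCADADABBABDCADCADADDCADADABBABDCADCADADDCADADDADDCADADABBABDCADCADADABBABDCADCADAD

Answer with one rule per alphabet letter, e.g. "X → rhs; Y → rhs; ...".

  step 1 ⇒ step 2: BABDCAABBAB ⇒ DAD·DCA·DAD·AB·BAB·DCA·DCA·DAD·DAD·DCA·DAD
    A ↦ DCA
    B ↦ DAD
    C ↦ BAB
    D ↦ AB

A->DCA, B->DAD, C->BAB, D->AB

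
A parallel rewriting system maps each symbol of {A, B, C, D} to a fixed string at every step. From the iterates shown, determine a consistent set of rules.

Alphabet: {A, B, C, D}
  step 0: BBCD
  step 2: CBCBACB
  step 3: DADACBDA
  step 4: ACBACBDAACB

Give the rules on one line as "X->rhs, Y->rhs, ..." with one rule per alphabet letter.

  step 3 ⇒ step 4: DADACBDA ⇒ A·CB·A·CB·D·A·A·CB
    A ↦ CB
    B ↦ A
    C ↦ D
    D ↦ A

A->CB, B->A, C->D, D->A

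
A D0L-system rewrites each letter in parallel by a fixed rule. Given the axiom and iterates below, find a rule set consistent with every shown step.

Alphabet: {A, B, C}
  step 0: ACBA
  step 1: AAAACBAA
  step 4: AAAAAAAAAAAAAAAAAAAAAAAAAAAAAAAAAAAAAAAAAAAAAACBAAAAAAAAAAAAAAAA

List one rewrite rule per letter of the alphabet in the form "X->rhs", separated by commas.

A->AA, B->CB, C->AA

  step 0 ⇒ step 1: ACBA ⇒ AA·AA·CB·AA
    A ↦ AA
    B ↦ CB
    C ↦ AA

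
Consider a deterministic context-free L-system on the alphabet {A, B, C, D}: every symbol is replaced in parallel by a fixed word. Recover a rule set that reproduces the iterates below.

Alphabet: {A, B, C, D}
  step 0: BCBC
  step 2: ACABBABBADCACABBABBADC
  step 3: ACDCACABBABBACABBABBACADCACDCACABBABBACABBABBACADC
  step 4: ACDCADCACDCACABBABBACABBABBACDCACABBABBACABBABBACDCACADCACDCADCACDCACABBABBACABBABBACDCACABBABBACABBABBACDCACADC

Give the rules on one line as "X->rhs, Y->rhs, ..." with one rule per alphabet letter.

  step 3 ⇒ step 4: ACDCACABBABBACABBABBACADCACDCACABBABBACABBABBACADC ⇒ AC·DC·A·DC·AC·DC·AC·ABB·ABB·AC·ABB·ABB·AC·DC·AC·ABB·ABB·AC·ABB·ABB·AC·DC·AC·A·DC·AC·DC·A·DC·AC·DC·AC·ABB·ABB·AC·ABB·ABB·AC·DC·AC·ABB·ABB·AC·ABB·ABB·AC·DC·AC·A·DC
    A ↦ AC
    B ↦ ABB
    C ↦ DC
    D ↦ A

A->AC, B->ABB, C->DC, D->A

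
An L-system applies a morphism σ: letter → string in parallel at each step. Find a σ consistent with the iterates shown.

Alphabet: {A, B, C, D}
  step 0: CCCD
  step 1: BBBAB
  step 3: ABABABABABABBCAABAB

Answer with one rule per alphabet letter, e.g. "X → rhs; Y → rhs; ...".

  step 0 ⇒ step 1: CCCD ⇒ B·B·B·AB
    C ↦ B
    D ↦ AB
    A ↦ CA  (constrained at step 1)
    B ↦ DD  (constrained at step 1)

A->CA, B->DD, C->B, D->AB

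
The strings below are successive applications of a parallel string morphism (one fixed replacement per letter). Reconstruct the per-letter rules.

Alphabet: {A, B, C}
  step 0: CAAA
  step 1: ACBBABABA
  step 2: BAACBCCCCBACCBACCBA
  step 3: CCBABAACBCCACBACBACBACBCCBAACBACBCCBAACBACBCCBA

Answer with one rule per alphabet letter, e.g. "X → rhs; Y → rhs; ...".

A->BA, B->CC, C->ACB

  step 2 ⇒ step 3: BAACBCCCCBACCBACCBA ⇒ CC·BA·BA·ACB·CC·ACB·ACB·ACB·ACB·CC·BA·ACB·ACB·CC·BA·ACB·ACB·CC·BA
    A ↦ BA
    B ↦ CC
    C ↦ ACB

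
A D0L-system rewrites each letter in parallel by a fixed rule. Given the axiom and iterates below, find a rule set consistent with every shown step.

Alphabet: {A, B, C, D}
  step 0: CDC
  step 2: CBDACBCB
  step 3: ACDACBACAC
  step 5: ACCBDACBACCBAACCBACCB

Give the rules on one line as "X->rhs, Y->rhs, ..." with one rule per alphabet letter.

  step 2 ⇒ step 3: CBDACBCB ⇒ A·C·DA·CB·A·C·A·C
    A ↦ CB
    B ↦ C
    C ↦ A
    D ↦ DA

A->CB, B->C, C->A, D->DA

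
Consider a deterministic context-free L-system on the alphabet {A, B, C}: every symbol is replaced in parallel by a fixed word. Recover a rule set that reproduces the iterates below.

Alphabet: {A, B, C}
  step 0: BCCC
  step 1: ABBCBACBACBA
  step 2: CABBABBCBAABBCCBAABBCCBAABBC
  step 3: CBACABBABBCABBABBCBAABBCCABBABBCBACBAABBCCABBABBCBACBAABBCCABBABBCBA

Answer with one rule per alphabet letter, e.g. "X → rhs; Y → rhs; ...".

A->C, B->ABB, C->CBA

  step 2 ⇒ step 3: CABBABBCBAABBCCBAABBCCBAABBC ⇒ CBA·C·ABB·ABB·C·ABB·ABB·CBA·ABB·C·C·ABB·ABB·CBA·CBA·ABB·C·C·ABB·ABB·CBA·CBA·ABB·C·C·ABB·ABB·CBA
    A ↦ C
    B ↦ ABB
    C ↦ CBA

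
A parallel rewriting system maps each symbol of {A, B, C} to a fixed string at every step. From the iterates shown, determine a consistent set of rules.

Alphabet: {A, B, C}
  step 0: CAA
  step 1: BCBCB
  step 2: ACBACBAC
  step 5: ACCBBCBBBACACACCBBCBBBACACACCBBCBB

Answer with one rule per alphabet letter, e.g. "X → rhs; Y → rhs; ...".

  step 1 ⇒ step 2: BCBCB ⇒ AC·B·AC·B·AC
    B ↦ AC
    C ↦ B
  step 0 ⇒ step 1: CAA ⇒ B·CB·CB
    A ↦ CB

A->CB, B->AC, C->B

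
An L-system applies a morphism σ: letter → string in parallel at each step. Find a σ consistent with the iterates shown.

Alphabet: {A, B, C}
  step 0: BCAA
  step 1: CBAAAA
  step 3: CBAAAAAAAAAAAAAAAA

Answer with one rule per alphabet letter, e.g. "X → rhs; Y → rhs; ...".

A->AA, B->C, C->B

  step 0 ⇒ step 1: BCAA ⇒ C·B·AA·AA
    A ↦ AA
    B ↦ C
    C ↦ B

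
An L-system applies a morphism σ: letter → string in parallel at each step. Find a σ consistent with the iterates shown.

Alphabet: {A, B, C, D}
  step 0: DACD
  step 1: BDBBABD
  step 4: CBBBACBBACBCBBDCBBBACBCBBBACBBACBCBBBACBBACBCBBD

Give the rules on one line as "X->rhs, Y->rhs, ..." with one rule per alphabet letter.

  step 0 ⇒ step 1: DACD ⇒ BD·B·BA·BD
    A ↦ B
    C ↦ BA
    D ↦ BD
    B ↦ CB  (constrained at step 1)

A->B, B->CB, C->BA, D->BD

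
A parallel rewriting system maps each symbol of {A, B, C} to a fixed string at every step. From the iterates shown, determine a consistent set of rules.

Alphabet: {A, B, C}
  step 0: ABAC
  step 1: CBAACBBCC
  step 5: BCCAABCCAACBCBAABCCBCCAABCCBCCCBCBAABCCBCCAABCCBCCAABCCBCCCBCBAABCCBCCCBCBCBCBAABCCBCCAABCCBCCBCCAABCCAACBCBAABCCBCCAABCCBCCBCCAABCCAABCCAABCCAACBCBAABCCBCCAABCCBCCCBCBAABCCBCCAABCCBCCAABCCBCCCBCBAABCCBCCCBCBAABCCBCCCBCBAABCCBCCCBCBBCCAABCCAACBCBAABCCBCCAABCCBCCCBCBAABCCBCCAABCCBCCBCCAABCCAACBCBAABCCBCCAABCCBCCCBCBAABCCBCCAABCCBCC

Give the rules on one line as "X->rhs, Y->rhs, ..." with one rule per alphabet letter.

A->CB, B->AA, C->BCC

  step 0 ⇒ step 1: ABAC ⇒ CB·AA·CB·BCC
    A ↦ CB
    B ↦ AA
    C ↦ BCC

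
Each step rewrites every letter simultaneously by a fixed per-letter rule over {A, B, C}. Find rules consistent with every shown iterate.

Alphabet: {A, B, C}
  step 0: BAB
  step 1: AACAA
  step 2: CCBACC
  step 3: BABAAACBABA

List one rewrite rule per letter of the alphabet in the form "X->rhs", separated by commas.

A->C, B->AA, C->BA

  step 2 ⇒ step 3: CCBACC ⇒ BA·BA·AA·C·BA·BA
    A ↦ C
    B ↦ AA
    C ↦ BA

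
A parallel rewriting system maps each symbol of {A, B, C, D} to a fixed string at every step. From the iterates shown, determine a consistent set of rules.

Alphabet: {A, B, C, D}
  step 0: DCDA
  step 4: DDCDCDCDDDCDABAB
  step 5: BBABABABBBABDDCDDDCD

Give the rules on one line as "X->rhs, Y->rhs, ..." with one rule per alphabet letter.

A->DD, B->CD, C->A, D->B

  step 4 ⇒ step 5: DDCDCDCDDDCDABAB ⇒ B·B·A·B·A·B·A·B·B·B·A·B·DD·CD·DD·CD
    A ↦ DD
    B ↦ CD
    C ↦ A
    D ↦ B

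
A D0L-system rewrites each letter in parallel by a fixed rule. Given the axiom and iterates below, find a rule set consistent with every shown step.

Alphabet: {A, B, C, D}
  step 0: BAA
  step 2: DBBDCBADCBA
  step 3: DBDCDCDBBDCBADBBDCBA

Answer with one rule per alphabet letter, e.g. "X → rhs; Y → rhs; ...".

  step 2 ⇒ step 3: DBBDCBADCBA ⇒ DB·DC·DC·DB·B·DC·BA·DB·B·DC·BA
    A ↦ BA
    B ↦ DC
    C ↦ B
    D ↦ DB

A->BA, B->DC, C->B, D->DB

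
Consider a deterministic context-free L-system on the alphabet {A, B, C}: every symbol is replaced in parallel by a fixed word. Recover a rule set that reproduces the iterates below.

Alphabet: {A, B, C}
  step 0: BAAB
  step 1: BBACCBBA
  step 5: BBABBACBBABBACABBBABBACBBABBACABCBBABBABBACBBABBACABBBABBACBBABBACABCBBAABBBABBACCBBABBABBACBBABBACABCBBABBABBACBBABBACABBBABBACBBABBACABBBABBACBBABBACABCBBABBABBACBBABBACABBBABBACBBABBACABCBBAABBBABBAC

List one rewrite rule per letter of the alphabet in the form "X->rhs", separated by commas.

A->C, B->BBA, C->AB

  step 0 ⇒ step 1: BAAB ⇒ BBA·C·C·BBA
    A ↦ C
    B ↦ BBA
    C ↦ AB  (constrained at step 1)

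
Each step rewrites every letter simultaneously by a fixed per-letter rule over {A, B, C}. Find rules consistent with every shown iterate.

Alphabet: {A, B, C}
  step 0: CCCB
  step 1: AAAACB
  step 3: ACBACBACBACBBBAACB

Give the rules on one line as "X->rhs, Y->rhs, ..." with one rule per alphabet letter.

  step 0 ⇒ step 1: CCCB ⇒ A·A·A·ACB
    B ↦ ACB
    C ↦ A
    A ↦ B  (constrained at step 1)

A->B, B->ACB, C->A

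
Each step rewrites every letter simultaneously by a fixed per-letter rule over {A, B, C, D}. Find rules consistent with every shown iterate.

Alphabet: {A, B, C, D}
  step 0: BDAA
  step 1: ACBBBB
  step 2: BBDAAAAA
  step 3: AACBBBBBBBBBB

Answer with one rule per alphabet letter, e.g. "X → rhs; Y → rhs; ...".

A->BB, B->A, C->DA, D->C

  step 2 ⇒ step 3: BBDAAAAA ⇒ A·A·C·BB·BB·BB·BB·BB
    A ↦ BB
    B ↦ A
    D ↦ C
  step 1 ⇒ step 2: ACBBBB ⇒ BB·DA·A·A·A·A
    C ↦ DA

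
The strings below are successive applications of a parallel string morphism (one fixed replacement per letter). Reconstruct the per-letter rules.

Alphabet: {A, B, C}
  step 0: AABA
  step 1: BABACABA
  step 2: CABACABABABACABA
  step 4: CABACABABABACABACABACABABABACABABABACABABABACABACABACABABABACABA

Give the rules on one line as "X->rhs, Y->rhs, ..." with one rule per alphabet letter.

A->BA, B->CA, C->BA

  step 1 ⇒ step 2: BABACABA ⇒ CA·BA·CA·BA·BA·BA·CA·BA
    A ↦ BA
    B ↦ CA
    C ↦ BA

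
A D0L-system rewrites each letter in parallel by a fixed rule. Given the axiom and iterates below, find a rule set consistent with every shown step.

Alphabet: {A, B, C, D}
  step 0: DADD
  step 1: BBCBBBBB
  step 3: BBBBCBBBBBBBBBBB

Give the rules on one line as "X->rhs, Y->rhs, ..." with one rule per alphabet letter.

  step 0 ⇒ step 1: DADD ⇒ BB·CB·BB·BB
    A ↦ CB
    D ↦ BB
    B ↦ D  (constrained at step 1)
    C ↦ A  (constrained at step 1)

A->CB, B->D, C->A, D->BB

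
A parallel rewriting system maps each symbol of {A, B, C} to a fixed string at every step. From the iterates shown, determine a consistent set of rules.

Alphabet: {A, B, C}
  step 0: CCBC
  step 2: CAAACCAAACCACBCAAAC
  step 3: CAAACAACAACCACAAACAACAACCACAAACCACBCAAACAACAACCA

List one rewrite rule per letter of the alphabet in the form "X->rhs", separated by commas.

A->AAC, B->CB, C->CA

  step 2 ⇒ step 3: CAAACCAAACCACBCAAAC ⇒ CA·AAC·AAC·AAC·CA·CA·AAC·AAC·AAC·CA·CA·AAC·CA·CB·CA·AAC·AAC·AAC·CA
    A ↦ AAC
    B ↦ CB
    C ↦ CA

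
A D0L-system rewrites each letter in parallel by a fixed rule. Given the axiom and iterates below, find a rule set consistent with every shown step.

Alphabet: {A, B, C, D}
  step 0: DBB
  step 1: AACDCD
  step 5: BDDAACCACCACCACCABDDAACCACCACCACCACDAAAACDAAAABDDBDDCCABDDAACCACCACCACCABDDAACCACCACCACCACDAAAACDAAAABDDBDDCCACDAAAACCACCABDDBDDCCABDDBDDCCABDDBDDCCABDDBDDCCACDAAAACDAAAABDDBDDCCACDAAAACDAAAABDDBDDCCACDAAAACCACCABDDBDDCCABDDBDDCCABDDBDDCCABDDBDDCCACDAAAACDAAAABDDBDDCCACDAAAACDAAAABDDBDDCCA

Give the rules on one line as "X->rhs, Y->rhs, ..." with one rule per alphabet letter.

A->CCA, B->CD, C->BDD, D->AA

  step 0 ⇒ step 1: DBB ⇒ AA·CD·CD
    B ↦ CD
    D ↦ AA
    A ↦ CCA  (constrained at step 1)
    C ↦ BDD  (constrained at step 1)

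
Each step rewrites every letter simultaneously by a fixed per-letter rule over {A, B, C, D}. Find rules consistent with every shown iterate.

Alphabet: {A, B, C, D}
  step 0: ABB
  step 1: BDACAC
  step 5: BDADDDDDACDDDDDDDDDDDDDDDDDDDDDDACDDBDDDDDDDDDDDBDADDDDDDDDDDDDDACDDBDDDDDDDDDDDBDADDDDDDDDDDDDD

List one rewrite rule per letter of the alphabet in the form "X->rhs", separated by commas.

A->BD, B->AC, C->AD, D->DD

  step 0 ⇒ step 1: ABB ⇒ BD·AC·AC
    A ↦ BD
    B ↦ AC
    C ↦ AD  (constrained at step 1)
    D ↦ DD  (constrained at step 1)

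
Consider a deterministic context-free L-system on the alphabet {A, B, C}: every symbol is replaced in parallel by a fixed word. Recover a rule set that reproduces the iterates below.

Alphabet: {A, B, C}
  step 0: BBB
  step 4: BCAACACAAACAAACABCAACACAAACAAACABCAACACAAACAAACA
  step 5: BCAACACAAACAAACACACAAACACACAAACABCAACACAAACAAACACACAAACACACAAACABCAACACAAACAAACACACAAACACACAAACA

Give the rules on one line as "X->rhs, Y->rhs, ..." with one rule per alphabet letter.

A->CA, B->BC, C->AA

  step 4 ⇒ step 5: BCAACACAAACAAACABCAACACAAACAAACABCAACACAAACAAACA ⇒ BC·AA·CA·CA·AA·CA·AA·CA·CA·CA·AA·CA·CA·CA·AA·CA·BC·AA·CA·CA·AA·CA·AA·CA·CA·CA·AA·CA·CA·CA·AA·CA·BC·AA·CA·CA·AA·CA·AA·CA·CA·CA·AA·CA·CA·CA·AA·CA
    A ↦ CA
    B ↦ BC
    C ↦ AA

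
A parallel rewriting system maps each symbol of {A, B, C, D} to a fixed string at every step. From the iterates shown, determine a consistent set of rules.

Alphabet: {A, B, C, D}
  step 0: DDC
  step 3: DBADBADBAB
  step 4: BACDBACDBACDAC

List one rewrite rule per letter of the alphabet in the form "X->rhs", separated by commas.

  step 3 ⇒ step 4: DBADBADBAB ⇒ B·AC·D·B·AC·D·B·AC·D·AC
    A ↦ D
    B ↦ AC
    D ↦ B
    C ↦ BA  (constrained at step 0)

A->D, B->AC, C->BA, D->B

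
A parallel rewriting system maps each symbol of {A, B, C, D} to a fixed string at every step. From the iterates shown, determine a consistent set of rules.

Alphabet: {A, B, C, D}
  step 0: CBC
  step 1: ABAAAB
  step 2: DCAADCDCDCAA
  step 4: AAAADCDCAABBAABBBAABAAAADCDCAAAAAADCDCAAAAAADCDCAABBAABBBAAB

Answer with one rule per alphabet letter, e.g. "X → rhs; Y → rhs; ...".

  step 1 ⇒ step 2: ABAAAB ⇒ DC·AA·DC·DC·DC·AA
    A ↦ DC
    B ↦ AA
  step 0 ⇒ step 1: CBC ⇒ AB·AA·AB
    C ↦ AB
    D ↦ BBA  (constrained at step 2)

A->DC, B->AA, C->AB, D->BBA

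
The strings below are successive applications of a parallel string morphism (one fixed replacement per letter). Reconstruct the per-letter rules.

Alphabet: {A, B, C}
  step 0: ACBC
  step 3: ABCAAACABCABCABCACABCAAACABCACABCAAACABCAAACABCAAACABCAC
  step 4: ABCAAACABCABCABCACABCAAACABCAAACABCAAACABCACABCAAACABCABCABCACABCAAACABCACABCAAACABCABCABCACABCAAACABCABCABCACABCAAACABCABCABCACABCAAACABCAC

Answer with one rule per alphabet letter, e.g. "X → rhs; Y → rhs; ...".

A->ABC, B->AA, C->AC

  step 3 ⇒ step 4: ABCAAACABCABCABCACABCAAACABCACABCAAACABCAAACABCAAACABCAC ⇒ ABC·AA·AC·ABC·ABC·ABC·AC·ABC·AA·AC·ABC·AA·AC·ABC·AA·AC·ABC·AC·ABC·AA·AC·ABC·ABC·ABC·AC·ABC·AA·AC·ABC·AC·ABC·AA·AC·ABC·ABC·ABC·AC·ABC·AA·AC·ABC·ABC·ABC·AC·ABC·AA·AC·ABC·ABC·ABC·AC·ABC·AA·AC·ABC·AC
    A ↦ ABC
    B ↦ AA
    C ↦ AC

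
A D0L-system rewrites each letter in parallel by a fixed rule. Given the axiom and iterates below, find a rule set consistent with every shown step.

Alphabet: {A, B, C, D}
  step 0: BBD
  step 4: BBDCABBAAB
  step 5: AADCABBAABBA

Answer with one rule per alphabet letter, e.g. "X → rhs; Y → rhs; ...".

A->B, B->A, C->AB, D->DC

  step 4 ⇒ step 5: BBDCABBAAB ⇒ A·A·DC·AB·B·A·A·B·B·A
    A ↦ B
    B ↦ A
    C ↦ AB
    D ↦ DC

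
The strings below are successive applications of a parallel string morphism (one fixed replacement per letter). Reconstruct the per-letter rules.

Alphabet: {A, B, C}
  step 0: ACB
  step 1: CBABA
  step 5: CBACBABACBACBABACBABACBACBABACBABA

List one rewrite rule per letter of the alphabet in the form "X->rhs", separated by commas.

A->CB, B->A, C->AB

  step 0 ⇒ step 1: ACB ⇒ CB·AB·A
    A ↦ CB
    B ↦ A
    C ↦ AB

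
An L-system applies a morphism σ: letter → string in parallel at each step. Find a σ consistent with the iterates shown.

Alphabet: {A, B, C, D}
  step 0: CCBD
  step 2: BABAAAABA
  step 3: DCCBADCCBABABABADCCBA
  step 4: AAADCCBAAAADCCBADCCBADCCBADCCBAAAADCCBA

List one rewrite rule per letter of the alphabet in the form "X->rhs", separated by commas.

A->BA, B->DCC, C->A, D->A

  step 3 ⇒ step 4: DCCBADCCBABABABADCCBA ⇒ A·A·A·DCC·BA·A·A·A·DCC·BA·DCC·BA·DCC·BA·DCC·BA·A·A·A·DCC·BA
    A ↦ BA
    B ↦ DCC
    C ↦ A
    D ↦ A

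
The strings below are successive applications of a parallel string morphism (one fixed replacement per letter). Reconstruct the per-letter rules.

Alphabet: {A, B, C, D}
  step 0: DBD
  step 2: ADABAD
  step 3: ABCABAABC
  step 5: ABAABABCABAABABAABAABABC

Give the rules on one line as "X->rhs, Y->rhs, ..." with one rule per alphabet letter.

A->AB, B->A, C->AD, D->C

  step 2 ⇒ step 3: ADABAD ⇒ AB·C·AB·A·AB·C
    A ↦ AB
    B ↦ A
    D ↦ C
    C ↦ AD  (constrained at step 3)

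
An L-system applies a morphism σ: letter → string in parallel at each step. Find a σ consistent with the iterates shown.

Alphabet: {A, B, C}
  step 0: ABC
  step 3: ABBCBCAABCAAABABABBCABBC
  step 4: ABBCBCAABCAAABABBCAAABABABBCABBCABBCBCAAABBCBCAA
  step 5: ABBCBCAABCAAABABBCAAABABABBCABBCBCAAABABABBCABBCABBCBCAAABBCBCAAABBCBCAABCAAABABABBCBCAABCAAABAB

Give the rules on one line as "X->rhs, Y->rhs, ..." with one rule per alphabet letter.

  step 4 ⇒ step 5: ABBCBCAABCAAABABBCAAABABABBCABBCABBCBCAAABBCBCAA ⇒ AB·BC·BC·AA·BC·AA·AB·AB·BC·AA·AB·AB·AB·BC·AB·BC·BC·AA·AB·AB·AB·BC·AB·BC·AB·BC·BC·AA·AB·BC·BC·AA·AB·BC·BC·AA·BC·AA·AB·AB·AB·BC·BC·AA·BC·AA·AB·AB
    A ↦ AB
    B ↦ BC
    C ↦ AA

A->AB, B->BC, C->AA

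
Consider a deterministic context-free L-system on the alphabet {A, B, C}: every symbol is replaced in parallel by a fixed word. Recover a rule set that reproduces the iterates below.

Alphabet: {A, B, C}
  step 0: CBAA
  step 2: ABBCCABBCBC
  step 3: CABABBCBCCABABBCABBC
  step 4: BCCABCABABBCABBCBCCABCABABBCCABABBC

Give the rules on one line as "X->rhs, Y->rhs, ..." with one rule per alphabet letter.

  step 3 ⇒ step 4: CABABBCBCCABABBCABBC ⇒ BC·C·AB·C·AB·AB·BC·AB·BC·BC·C·AB·C·AB·AB·BC·C·AB·AB·BC
    A ↦ C
    B ↦ AB
    C ↦ BC

A->C, B->AB, C->BC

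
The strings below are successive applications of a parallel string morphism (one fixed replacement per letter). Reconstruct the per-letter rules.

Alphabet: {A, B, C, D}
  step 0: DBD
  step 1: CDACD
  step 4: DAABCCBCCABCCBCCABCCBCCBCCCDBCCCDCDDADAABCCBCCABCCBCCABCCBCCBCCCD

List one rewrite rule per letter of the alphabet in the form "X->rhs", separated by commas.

  step 0 ⇒ step 1: DBD ⇒ CD·A·CD
    B ↦ A
    D ↦ CD
    A ↦ DA  (constrained at step 1)
    C ↦ BCC  (constrained at step 1)

A->DA, B->A, C->BCC, D->CD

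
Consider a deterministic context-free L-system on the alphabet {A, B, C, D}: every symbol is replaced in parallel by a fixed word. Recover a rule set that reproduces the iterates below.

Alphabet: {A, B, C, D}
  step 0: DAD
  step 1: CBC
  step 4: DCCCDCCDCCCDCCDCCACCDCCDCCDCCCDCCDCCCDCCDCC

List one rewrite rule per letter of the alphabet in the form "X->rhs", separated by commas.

A->B, B->AC, C->DCC, D->C

  step 0 ⇒ step 1: DAD ⇒ C·B·C
    A ↦ B
    D ↦ C
    B ↦ AC  (constrained at step 1)
    C ↦ DCC  (constrained at step 1)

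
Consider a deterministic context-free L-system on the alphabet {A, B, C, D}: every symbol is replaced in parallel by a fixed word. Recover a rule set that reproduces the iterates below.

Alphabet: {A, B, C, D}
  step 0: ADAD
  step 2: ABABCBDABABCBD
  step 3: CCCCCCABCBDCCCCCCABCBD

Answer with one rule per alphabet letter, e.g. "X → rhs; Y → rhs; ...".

  step 2 ⇒ step 3: ABABCBDABABCBD ⇒ CC·C·CC·C·AB·C·BD·CC·C·CC·C·AB·C·BD
    A ↦ CC
    B ↦ C
    C ↦ AB
    D ↦ BD

A->CC, B->C, C->AB, D->BD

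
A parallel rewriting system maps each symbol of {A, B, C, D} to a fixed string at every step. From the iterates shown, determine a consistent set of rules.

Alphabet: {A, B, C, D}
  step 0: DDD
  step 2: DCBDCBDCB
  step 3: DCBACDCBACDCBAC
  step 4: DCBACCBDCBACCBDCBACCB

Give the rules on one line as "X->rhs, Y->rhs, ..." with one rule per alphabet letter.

  step 3 ⇒ step 4: DCBACDCBACDCBAC ⇒ DC·B·AC·C·B·DC·B·AC·C·B·DC·B·AC·C·B
    A ↦ C
    B ↦ AC
    C ↦ B
    D ↦ DC

A->C, B->AC, C->B, D->DC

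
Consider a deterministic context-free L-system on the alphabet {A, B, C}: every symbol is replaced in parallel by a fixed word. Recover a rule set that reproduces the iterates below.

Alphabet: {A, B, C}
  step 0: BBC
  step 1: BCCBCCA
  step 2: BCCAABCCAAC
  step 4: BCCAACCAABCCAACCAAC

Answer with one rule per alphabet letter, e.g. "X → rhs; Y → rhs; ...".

A->C, B->BCC, C->A

  step 1 ⇒ step 2: BCCBCCA ⇒ BCC·A·A·BCC·A·A·C
    A ↦ C
    B ↦ BCC
    C ↦ A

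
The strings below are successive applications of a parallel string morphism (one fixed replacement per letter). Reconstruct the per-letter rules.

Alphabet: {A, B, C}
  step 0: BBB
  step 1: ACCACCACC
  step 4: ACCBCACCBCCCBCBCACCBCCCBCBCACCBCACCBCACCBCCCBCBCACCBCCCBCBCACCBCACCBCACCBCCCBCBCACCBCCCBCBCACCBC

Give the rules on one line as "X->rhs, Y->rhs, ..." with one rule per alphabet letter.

A->CC, B->ACC, C->BC

  step 0 ⇒ step 1: BBB ⇒ ACC·ACC·ACC
    B ↦ ACC
    A ↦ CC  (constrained at step 1)
    C ↦ BC  (constrained at step 1)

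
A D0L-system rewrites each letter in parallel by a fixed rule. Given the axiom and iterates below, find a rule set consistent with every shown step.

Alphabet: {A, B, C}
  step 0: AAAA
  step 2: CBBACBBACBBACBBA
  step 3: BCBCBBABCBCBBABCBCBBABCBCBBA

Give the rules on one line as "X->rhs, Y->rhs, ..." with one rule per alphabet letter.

A->BA, B->CB, C->B

  step 2 ⇒ step 3: CBBACBBACBBACBBA ⇒ B·CB·CB·BA·B·CB·CB·BA·B·CB·CB·BA·B·CB·CB·BA
    A ↦ BA
    B ↦ CB
    C ↦ B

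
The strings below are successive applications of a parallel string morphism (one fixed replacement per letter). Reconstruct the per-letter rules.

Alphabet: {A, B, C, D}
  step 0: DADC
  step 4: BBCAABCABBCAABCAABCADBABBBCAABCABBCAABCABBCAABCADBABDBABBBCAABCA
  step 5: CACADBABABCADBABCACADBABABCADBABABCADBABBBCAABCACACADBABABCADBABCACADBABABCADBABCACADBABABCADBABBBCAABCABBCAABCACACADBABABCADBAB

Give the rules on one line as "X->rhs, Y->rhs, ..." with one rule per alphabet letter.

A->AB, B->CA, C->DB, D->BB

  step 4 ⇒ step 5: BBCAABCABBCAABCAABCADBABBBCAABCABBCAABCABBCAABCADBABDBABBBCAABCA ⇒ CA·CA·DB·AB·AB·CA·DB·AB·CA·CA·DB·AB·AB·CA·DB·AB·AB·CA·DB·AB·BB·CA·AB·CA·CA·CA·DB·AB·AB·CA·DB·AB·CA·CA·DB·AB·AB·CA·DB·AB·CA·CA·DB·AB·AB·CA·DB·AB·BB·CA·AB·CA·BB·CA·AB·CA·CA·CA·DB·AB·AB·CA·DB·AB
    A ↦ AB
    B ↦ CA
    C ↦ DB
    D ↦ BB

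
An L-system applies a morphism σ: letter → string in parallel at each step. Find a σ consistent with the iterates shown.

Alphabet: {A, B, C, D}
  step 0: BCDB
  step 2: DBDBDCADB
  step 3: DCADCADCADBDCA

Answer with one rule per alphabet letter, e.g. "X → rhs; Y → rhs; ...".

  step 2 ⇒ step 3: DBDBDCADB ⇒ DC·A·DC·A·DC·A·DB·DC·A
    A ↦ DB
    B ↦ A
    C ↦ A
    D ↦ DC

A->DB, B->A, C->A, D->DC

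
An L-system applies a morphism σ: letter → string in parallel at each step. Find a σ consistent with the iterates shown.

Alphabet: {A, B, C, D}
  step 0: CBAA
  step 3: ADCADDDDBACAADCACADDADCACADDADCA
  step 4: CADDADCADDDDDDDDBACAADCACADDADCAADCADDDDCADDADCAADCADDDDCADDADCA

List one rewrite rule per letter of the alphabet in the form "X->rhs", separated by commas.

  step 3 ⇒ step 4: ADCADDDDBACAADCACADDADCACADDADCA ⇒ CA·DD·AD·CA·DD·DD·DD·DD·BA·CA·AD·CA·CA·DD·AD·CA·AD·CA·DD·DD·CA·DD·AD·CA·AD·CA·DD·DD·CA·DD·AD·CA
    A ↦ CA
    B ↦ BA
    C ↦ AD
    D ↦ DD

A->CA, B->BA, C->AD, D->DD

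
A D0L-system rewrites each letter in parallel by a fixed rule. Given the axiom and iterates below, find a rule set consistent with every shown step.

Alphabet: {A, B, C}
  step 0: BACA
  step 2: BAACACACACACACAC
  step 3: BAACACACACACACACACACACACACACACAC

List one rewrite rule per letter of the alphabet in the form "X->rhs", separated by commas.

  step 2 ⇒ step 3: BAACACACACACACAC ⇒ BA·AC·AC·AC·AC·AC·AC·AC·AC·AC·AC·AC·AC·AC·AC·AC
    A ↦ AC
    B ↦ BA
    C ↦ AC

A->AC, B->BA, C->AC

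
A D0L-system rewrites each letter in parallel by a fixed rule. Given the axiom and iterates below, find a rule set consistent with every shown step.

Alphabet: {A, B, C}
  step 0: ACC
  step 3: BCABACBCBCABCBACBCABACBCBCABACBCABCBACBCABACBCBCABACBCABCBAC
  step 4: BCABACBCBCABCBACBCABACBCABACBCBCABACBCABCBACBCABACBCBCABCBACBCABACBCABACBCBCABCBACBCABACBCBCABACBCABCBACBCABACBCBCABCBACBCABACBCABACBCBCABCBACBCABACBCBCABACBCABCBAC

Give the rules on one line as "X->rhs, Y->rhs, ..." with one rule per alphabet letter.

  step 3 ⇒ step 4: BCABACBCBCABCBACBCABACBCBCABACBCABCBACBCABACBCBCABACBCABCBAC ⇒ BCA·BAC·BC·BCA·BC·BAC·BCA·BAC·BCA·BAC·BC·BCA·BAC·BCA·BC·BAC·BCA·BAC·BC·BCA·BC·BAC·BCA·BAC·BCA·BAC·BC·BCA·BC·BAC·BCA·BAC·BC·BCA·BAC·BCA·BC·BAC·BCA·BAC·BC·BCA·BC·BAC·BCA·BAC·BCA·BAC·BC·BCA·BC·BAC·BCA·BAC·BC·BCA·BAC·BCA·BC·BAC
    A ↦ BC
    B ↦ BCA
    C ↦ BAC

A->BC, B->BCA, C->BAC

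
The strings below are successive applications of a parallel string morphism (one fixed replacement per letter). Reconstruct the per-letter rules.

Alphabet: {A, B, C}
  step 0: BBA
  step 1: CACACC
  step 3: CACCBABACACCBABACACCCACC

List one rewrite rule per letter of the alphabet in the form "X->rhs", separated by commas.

  step 0 ⇒ step 1: BBA ⇒ CA·CA·CC
    A ↦ CC
    B ↦ CA
    C ↦ BA  (constrained at step 1)

A->CC, B->CA, C->BA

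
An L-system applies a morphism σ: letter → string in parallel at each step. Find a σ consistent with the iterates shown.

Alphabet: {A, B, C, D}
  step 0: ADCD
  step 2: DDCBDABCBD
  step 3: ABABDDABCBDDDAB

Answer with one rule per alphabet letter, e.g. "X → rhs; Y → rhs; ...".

A->CB, B->D, C->D, D->AB

  step 2 ⇒ step 3: DDCBDABCBD ⇒ AB·AB·D·D·AB·CB·D·D·D·AB
    A ↦ CB
    B ↦ D
    C ↦ D
    D ↦ AB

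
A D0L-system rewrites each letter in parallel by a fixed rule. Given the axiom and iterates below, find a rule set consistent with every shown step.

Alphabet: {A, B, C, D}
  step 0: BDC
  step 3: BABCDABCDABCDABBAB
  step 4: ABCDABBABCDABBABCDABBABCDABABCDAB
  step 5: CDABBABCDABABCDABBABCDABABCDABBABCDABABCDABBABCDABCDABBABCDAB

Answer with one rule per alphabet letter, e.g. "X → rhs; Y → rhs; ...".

  step 4 ⇒ step 5: ABCDABBABCDABBABCDABBABCDABABCDAB ⇒ CD·AB·BA·B·CD·AB·AB·CD·AB·BA·B·CD·AB·AB·CD·AB·BA·B·CD·AB·AB·CD·AB·BA·B·CD·AB·CD·AB·BA·B·CD·AB
    A ↦ CD
    B ↦ AB
    C ↦ BA
    D ↦ B

A->CD, B->AB, C->BA, D->B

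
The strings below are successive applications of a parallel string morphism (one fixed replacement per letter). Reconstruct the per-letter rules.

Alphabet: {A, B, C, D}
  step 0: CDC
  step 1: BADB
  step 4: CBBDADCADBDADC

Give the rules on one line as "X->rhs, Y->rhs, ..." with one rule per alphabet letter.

  step 0 ⇒ step 1: CDC ⇒ B·AD·B
    C ↦ B
    D ↦ AD
    A ↦ BD  (constrained at step 1)
    B ↦ C  (constrained at step 1)

A->BD, B->C, C->B, D->AD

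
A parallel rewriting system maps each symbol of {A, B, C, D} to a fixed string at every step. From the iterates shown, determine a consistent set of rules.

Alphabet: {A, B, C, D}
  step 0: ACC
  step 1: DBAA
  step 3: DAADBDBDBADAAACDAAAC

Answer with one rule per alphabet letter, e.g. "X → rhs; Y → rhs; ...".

A->DB, B->AC, C->A, D->DAA

  step 0 ⇒ step 1: ACC ⇒ DB·A·A
    A ↦ DB
    C ↦ A
    B ↦ AC  (constrained at step 1)
    D ↦ DAA  (constrained at step 1)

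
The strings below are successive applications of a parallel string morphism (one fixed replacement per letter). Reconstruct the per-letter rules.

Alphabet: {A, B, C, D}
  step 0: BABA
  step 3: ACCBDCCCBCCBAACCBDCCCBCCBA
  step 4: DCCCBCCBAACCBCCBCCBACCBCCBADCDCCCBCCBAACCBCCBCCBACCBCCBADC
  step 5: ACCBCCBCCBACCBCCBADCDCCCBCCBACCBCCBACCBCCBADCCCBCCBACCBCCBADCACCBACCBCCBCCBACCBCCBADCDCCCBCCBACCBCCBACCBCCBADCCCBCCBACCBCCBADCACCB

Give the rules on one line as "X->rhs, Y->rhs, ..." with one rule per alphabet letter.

  step 4 ⇒ step 5: DCCCBCCBAACCBCCBCCBACCBCCBADCDCCCBCCBAACCBCCBCCBACCBCCBADC ⇒ A·CCB·CCB·CCB·A·CCB·CCB·A·DC·DC·CCB·CCB·A·CCB·CCB·A·CCB·CCB·A·DC·CCB·CCB·A·CCB·CCB·A·DC·A·CCB·A·CCB·CCB·CCB·A·CCB·CCB·A·DC·DC·CCB·CCB·A·CCB·CCB·A·CCB·CCB·A·DC·CCB·CCB·A·CCB·CCB·A·DC·A·CCB
    A ↦ DC
    B ↦ A
    C ↦ CCB
    D ↦ A

A->DC, B->A, C->CCB, D->A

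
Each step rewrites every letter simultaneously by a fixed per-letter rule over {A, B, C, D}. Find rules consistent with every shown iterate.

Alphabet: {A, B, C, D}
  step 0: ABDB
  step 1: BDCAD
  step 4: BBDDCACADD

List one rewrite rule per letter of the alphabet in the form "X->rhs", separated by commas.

A->B, B->D, C->B, D->CA

  step 0 ⇒ step 1: ABDB ⇒ B·D·CA·D
    A ↦ B
    B ↦ D
    D ↦ CA
    C ↦ B  (constrained at step 1)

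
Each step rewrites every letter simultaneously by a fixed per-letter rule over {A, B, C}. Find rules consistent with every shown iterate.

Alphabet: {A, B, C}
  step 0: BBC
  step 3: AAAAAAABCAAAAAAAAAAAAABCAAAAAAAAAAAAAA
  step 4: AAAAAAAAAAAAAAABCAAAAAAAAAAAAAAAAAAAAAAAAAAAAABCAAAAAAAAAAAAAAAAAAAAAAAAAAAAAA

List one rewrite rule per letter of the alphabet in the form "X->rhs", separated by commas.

  step 3 ⇒ step 4: AAAAAAABCAAAAAAAAAAAAABCAAAAAAAAAAAAAA ⇒ AA·AA·AA·AA·AA·AA·AA·ABC·AA·AA·AA·AA·AA·AA·AA·AA·AA·AA·AA·AA·AA·AA·ABC·AA·AA·AA·AA·AA·AA·AA·AA·AA·AA·AA·AA·AA·AA·AA
    A ↦ AA
    B ↦ ABC
    C ↦ AA

A->AA, B->ABC, C->AA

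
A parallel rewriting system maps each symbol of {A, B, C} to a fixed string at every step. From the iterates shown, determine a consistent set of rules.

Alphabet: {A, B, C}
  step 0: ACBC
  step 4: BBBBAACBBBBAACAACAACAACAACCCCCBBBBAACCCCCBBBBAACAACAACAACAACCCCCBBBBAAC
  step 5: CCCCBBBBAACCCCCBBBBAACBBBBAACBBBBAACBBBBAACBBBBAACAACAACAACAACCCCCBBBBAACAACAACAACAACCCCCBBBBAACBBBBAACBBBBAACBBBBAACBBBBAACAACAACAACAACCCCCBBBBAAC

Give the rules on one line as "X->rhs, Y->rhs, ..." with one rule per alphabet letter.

A->BB, B->C, C->AAC

  step 4 ⇒ step 5: BBBBAACBBBBAACAACAACAACAACCCCCBBBBAACCCCCBBBBAACAACAACAACAACCCCCBBBBAAC ⇒ C·C·C·C·BB·BB·AAC·C·C·C·C·BB·BB·AAC·BB·BB·AAC·BB·BB·AAC·BB·BB·AAC·BB·BB·AAC·AAC·AAC·AAC·AAC·C·C·C·C·BB·BB·AAC·AAC·AAC·AAC·AAC·C·C·C·C·BB·BB·AAC·BB·BB·AAC·BB·BB·AAC·BB·BB·AAC·BB·BB·AAC·AAC·AAC·AAC·AAC·C·C·C·C·BB·BB·AAC
    A ↦ BB
    B ↦ C
    C ↦ AAC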